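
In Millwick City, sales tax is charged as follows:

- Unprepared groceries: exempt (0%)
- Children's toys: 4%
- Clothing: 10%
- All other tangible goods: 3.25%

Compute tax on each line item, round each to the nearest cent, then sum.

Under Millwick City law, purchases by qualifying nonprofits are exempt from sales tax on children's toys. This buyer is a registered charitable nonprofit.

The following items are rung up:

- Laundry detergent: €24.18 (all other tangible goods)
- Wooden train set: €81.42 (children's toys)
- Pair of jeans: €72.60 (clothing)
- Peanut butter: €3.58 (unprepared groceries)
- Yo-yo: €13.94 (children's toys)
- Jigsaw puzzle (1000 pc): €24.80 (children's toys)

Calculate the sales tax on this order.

Laundry detergent €24.18: all other tangible goods → 3.25% → €0.79
Wooden train set €81.42: children's toys, buyer-exempt → 0% → €0.00
Pair of jeans €72.60: clothing → 10% → €7.26
Peanut butter €3.58: unprepared groceries → 0% → €0.00
Yo-yo €13.94: children's toys, buyer-exempt → 0% → €0.00
Jigsaw puzzle (1000 pc) €24.80: children's toys, buyer-exempt → 0% → €0.00
Total tax = €0.79 + €7.26 = €8.05

€8.05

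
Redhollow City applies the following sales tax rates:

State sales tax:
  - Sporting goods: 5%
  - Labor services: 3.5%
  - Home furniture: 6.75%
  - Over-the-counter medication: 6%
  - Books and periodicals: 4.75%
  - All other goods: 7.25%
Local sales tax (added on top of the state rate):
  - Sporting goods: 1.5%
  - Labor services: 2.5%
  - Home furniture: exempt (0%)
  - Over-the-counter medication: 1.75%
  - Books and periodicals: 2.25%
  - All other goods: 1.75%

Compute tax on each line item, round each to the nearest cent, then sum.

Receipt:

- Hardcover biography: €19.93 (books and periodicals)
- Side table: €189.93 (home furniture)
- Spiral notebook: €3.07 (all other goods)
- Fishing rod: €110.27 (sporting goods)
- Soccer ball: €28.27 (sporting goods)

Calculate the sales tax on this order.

€23.51

Hardcover biography €19.93: books and periodicals → 4.75% + 2.25% local = 7% → €1.40
Side table €189.93: home furniture → 6.75% + 0% local = 6.75% → €12.82
Spiral notebook €3.07: all other goods → 7.25% + 1.75% local = 9% → €0.28
Fishing rod €110.27: sporting goods → 5% + 1.5% local = 6.5% → €7.17
Soccer ball €28.27: sporting goods → 5% + 1.5% local = 6.5% → €1.84
Total tax = €1.40 + €12.82 + €0.28 + €7.17 + €1.84 = €23.51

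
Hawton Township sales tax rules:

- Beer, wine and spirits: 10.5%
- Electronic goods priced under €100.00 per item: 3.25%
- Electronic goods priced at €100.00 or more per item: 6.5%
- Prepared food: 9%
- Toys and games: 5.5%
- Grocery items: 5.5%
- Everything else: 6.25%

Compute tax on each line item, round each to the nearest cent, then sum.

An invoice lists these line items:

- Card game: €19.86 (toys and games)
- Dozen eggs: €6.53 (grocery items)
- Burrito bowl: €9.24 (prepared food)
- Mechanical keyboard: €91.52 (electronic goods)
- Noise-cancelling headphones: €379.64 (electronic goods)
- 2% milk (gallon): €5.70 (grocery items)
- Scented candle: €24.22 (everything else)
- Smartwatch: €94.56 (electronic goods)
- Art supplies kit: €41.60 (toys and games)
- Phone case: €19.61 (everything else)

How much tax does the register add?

Card game €19.86: toys and games → 5.5% → €1.09
Dozen eggs €6.53: grocery items → 5.5% → €0.36
Burrito bowl €9.24: prepared food → 9% → €0.83
Mechanical keyboard €91.52: electronic goods, under €100.00 → 3.25% → €2.97
Noise-cancelling headphones €379.64: electronic goods, €100.00 or more → 6.5% → €24.68
2% milk (gallon) €5.70: grocery items → 5.5% → €0.31
Scented candle €24.22: everything else → 6.25% → €1.51
Smartwatch €94.56: electronic goods, under €100.00 → 3.25% → €3.07
Art supplies kit €41.60: toys and games → 5.5% → €2.29
Phone case €19.61: everything else → 6.25% → €1.23
Total tax = €1.09 + €0.36 + €0.83 + €2.97 + €24.68 + €0.31 + €1.51 + €3.07 + €2.29 + €1.23 = €38.34

€38.34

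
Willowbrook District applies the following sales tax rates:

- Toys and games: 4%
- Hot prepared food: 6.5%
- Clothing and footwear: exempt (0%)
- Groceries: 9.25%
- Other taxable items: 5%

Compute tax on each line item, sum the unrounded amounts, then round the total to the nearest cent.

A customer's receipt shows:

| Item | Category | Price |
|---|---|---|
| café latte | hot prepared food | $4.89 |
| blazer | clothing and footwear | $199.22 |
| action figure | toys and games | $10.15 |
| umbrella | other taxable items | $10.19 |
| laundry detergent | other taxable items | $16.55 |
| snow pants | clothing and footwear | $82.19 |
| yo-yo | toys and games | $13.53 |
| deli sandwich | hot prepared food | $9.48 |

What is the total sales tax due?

$3.22

Café latte $4.89: hot prepared food → 6.5% → $0.31785
Blazer $199.22: clothing and footwear → 0% → $0.00
Action figure $10.15: toys and games → 4% → $0.406
Umbrella $10.19: other taxable items → 5% → $0.5095
Laundry detergent $16.55: other taxable items → 5% → $0.8275
Snow pants $82.19: clothing and footwear → 0% → $0.00
Yo-yo $13.53: toys and games → 4% → $0.5412
Deli sandwich $9.48: hot prepared food → 6.5% → $0.6162
Unrounded tax sum = $3.21825 → $3.22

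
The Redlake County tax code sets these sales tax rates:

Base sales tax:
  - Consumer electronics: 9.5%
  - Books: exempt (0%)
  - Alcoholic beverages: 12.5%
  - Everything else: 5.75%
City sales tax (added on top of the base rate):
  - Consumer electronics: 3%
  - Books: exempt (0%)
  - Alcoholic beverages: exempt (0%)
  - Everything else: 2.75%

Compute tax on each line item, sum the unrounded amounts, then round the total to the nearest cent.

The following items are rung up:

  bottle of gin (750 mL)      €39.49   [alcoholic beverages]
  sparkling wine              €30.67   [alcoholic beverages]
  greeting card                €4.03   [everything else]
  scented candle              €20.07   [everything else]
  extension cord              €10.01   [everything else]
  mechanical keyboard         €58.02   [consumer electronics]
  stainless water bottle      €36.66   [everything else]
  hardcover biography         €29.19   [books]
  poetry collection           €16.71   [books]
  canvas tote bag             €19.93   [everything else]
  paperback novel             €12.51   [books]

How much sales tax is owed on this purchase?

€23.73

Bottle of gin (750 mL) €39.49: alcoholic beverages → 12.5% + 0% city = 12.5% → €4.93625
Sparkling wine €30.67: alcoholic beverages → 12.5% + 0% city = 12.5% → €3.83375
Greeting card €4.03: everything else → 5.75% + 2.75% city = 8.5% → €0.34255
Scented candle €20.07: everything else → 5.75% + 2.75% city = 8.5% → €1.70595
Extension cord €10.01: everything else → 5.75% + 2.75% city = 8.5% → €0.85085
Mechanical keyboard €58.02: consumer electronics → 9.5% + 3% city = 12.5% → €7.2525
Stainless water bottle €36.66: everything else → 5.75% + 2.75% city = 8.5% → €3.1161
Hardcover biography €29.19: books → 0% + 0% city = 0% → €0.00
Poetry collection €16.71: books → 0% + 0% city = 0% → €0.00
Canvas tote bag €19.93: everything else → 5.75% + 2.75% city = 8.5% → €1.69405
Paperback novel €12.51: books → 0% + 0% city = 0% → €0.00
Unrounded tax sum = €23.732 → €23.73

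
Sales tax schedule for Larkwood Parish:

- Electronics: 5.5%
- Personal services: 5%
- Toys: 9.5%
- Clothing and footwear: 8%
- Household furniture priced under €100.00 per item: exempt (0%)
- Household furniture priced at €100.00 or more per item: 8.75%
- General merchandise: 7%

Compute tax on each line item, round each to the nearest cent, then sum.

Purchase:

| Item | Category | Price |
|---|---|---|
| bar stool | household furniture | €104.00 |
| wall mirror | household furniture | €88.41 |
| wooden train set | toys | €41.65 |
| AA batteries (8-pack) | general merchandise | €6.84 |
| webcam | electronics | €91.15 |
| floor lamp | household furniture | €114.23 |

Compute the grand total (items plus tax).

Bar stool €104.00: household furniture, €100.00 or more → 8.75% → €9.10
Wall mirror €88.41: household furniture, under €100.00 → 0% → €0.00
Wooden train set €41.65: toys → 9.5% → €3.96
AA batteries (8-pack) €6.84: general merchandise → 7% → €0.48
Webcam €91.15: electronics → 5.5% → €5.01
Floor lamp €114.23: household furniture, €100.00 or more → 8.75% → €10.00
Subtotal = €446.28; tax = €28.55; total due = €474.83

€474.83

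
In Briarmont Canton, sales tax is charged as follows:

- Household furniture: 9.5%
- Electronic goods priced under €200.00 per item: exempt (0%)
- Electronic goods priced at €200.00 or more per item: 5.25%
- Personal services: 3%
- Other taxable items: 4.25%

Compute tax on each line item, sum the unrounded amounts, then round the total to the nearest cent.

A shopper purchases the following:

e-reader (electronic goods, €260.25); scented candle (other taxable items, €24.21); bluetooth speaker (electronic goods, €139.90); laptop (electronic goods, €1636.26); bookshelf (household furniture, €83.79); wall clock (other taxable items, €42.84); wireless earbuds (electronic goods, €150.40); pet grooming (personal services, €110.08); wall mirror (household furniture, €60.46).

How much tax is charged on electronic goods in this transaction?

€99.57

E-reader €260.25: electronic goods, €200.00 or more → 5.25% → €13.663125
Bluetooth speaker €139.90: electronic goods, under €200.00 → 0% → €0.00
Laptop €1636.26: electronic goods, €200.00 or more → 5.25% → €85.90365
Wireless earbuds €150.40: electronic goods, under €200.00 → 0% → €0.00
Tax on electronic goods: unrounded sum = €99.566775 → €99.57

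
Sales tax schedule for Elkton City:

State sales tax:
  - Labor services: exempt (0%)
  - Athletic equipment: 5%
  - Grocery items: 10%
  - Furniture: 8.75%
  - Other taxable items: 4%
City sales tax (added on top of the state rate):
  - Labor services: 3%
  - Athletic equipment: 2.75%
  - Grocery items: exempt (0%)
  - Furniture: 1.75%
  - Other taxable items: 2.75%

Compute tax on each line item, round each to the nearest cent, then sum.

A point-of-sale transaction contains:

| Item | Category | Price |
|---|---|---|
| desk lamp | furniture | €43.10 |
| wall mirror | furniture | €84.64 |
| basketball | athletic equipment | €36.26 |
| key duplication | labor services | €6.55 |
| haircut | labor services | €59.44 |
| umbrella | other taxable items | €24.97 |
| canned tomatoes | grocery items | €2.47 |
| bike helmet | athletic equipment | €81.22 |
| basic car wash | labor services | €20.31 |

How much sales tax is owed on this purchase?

€27.05

Desk lamp €43.10: furniture → 8.75% + 1.75% city = 10.5% → €4.53
Wall mirror €84.64: furniture → 8.75% + 1.75% city = 10.5% → €8.89
Basketball €36.26: athletic equipment → 5% + 2.75% city = 7.75% → €2.81
Key duplication €6.55: labor services → 0% + 3% city = 3% → €0.20
Haircut €59.44: labor services → 0% + 3% city = 3% → €1.78
Umbrella €24.97: other taxable items → 4% + 2.75% city = 6.75% → €1.69
Canned tomatoes €2.47: grocery items → 10% + 0% city = 10% → €0.25
Bike helmet €81.22: athletic equipment → 5% + 2.75% city = 7.75% → €6.29
Basic car wash €20.31: labor services → 0% + 3% city = 3% → €0.61
Total tax = €4.53 + €8.89 + €2.81 + €0.20 + €1.78 + €1.69 + €0.25 + €6.29 + €0.61 = €27.05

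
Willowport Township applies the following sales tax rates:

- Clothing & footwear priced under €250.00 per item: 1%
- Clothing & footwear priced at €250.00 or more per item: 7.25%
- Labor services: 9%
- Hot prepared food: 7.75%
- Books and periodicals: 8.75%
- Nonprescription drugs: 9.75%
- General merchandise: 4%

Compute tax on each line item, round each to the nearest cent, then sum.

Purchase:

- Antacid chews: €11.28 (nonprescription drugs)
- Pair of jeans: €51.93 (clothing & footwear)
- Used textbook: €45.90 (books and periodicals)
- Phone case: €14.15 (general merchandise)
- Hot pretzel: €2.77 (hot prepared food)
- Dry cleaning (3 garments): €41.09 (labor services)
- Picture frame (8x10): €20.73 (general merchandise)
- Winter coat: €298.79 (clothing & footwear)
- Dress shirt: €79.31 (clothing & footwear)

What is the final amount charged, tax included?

Antacid chews €11.28: nonprescription drugs → 9.75% → €1.10
Pair of jeans €51.93: clothing & footwear, under €250.00 → 1% → €0.52
Used textbook €45.90: books and periodicals → 8.75% → €4.02
Phone case €14.15: general merchandise → 4% → €0.57
Hot pretzel €2.77: hot prepared food → 7.75% → €0.21
Dry cleaning (3 garments) €41.09: labor services → 9% → €3.70
Picture frame (8x10) €20.73: general merchandise → 4% → €0.83
Winter coat €298.79: clothing & footwear, €250.00 or more → 7.25% → €21.66
Dress shirt €79.31: clothing & footwear, under €250.00 → 1% → €0.79
Subtotal = €565.95; tax = €33.40; total due = €599.35

€599.35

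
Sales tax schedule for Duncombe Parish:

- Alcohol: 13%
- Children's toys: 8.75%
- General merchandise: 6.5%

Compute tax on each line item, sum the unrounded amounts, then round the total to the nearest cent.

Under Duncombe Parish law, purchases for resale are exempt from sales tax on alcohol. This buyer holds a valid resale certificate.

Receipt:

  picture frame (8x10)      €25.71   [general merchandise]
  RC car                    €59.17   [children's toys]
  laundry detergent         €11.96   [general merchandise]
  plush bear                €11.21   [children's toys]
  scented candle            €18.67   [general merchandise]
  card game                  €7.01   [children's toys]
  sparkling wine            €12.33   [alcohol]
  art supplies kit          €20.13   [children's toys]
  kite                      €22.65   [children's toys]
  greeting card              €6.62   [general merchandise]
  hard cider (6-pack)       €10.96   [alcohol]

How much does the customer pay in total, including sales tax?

€221.03

Picture frame (8x10) €25.71: general merchandise → 6.5% → €1.67115
RC car €59.17: children's toys → 8.75% → €5.177375
Laundry detergent €11.96: general merchandise → 6.5% → €0.7774
Plush bear €11.21: children's toys → 8.75% → €0.980875
Scented candle €18.67: general merchandise → 6.5% → €1.21355
Card game €7.01: children's toys → 8.75% → €0.613375
Sparkling wine €12.33: alcohol, buyer-exempt → 0% → €0.00
Art supplies kit €20.13: children's toys → 8.75% → €1.761375
Kite €22.65: children's toys → 8.75% → €1.981875
Greeting card €6.62: general merchandise → 6.5% → €0.4303
Hard cider (6-pack) €10.96: alcohol, buyer-exempt → 0% → €0.00
Subtotal = €206.42; unrounded tax = €14.607275 → €14.61; total due = €221.03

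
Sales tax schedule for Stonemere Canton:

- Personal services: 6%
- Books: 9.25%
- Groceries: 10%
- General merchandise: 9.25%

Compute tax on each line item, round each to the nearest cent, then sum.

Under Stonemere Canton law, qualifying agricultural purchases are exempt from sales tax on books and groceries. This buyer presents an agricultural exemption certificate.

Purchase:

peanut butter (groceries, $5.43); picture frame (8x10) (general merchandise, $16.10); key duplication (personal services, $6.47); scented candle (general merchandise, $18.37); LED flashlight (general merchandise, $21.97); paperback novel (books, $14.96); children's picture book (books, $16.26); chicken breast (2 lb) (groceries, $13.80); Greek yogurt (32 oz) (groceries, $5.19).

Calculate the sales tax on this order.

$5.61

Peanut butter $5.43: groceries, buyer-exempt → 0% → $0.00
Picture frame (8x10) $16.10: general merchandise → 9.25% → $1.49
Key duplication $6.47: personal services → 6% → $0.39
Scented candle $18.37: general merchandise → 9.25% → $1.70
LED flashlight $21.97: general merchandise → 9.25% → $2.03
Paperback novel $14.96: books, buyer-exempt → 0% → $0.00
Children's picture book $16.26: books, buyer-exempt → 0% → $0.00
Chicken breast (2 lb) $13.80: groceries, buyer-exempt → 0% → $0.00
Greek yogurt (32 oz) $5.19: groceries, buyer-exempt → 0% → $0.00
Total tax = $1.49 + $0.39 + $1.70 + $2.03 = $5.61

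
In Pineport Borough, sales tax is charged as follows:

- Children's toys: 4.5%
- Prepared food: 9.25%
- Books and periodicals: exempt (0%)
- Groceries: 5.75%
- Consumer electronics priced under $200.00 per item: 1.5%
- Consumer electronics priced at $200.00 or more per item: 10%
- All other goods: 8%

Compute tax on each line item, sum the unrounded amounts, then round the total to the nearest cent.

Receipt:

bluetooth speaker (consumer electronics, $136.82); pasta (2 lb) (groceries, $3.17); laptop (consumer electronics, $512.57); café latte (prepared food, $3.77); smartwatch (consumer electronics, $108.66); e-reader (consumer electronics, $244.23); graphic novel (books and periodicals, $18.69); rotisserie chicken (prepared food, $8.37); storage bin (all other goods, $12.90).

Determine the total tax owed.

$81.70

Bluetooth speaker $136.82: consumer electronics, under $200.00 → 1.5% → $2.0523
Pasta (2 lb) $3.17: groceries → 5.75% → $0.182275
Laptop $512.57: consumer electronics, $200.00 or more → 10% → $51.257
Café latte $3.77: prepared food → 9.25% → $0.348725
Smartwatch $108.66: consumer electronics, under $200.00 → 1.5% → $1.6299
E-reader $244.23: consumer electronics, $200.00 or more → 10% → $24.423
Graphic novel $18.69: books and periodicals → 0% → $0.00
Rotisserie chicken $8.37: prepared food → 9.25% → $0.774225
Storage bin $12.90: all other goods → 8% → $1.032
Unrounded tax sum = $81.699425 → $81.70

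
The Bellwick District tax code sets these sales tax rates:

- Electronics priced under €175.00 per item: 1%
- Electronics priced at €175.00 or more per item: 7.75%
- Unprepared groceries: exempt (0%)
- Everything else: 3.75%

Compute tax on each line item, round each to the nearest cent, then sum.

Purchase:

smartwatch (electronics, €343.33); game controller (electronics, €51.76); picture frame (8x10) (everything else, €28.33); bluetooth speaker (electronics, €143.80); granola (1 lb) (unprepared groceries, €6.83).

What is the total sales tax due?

Smartwatch €343.33: electronics, €175.00 or more → 7.75% → €26.61
Game controller €51.76: electronics, under €175.00 → 1% → €0.52
Picture frame (8x10) €28.33: everything else → 3.75% → €1.06
Bluetooth speaker €143.80: electronics, under €175.00 → 1% → €1.44
Granola (1 lb) €6.83: unprepared groceries → 0% → €0.00
Total tax = €26.61 + €0.52 + €1.06 + €1.44 = €29.63

€29.63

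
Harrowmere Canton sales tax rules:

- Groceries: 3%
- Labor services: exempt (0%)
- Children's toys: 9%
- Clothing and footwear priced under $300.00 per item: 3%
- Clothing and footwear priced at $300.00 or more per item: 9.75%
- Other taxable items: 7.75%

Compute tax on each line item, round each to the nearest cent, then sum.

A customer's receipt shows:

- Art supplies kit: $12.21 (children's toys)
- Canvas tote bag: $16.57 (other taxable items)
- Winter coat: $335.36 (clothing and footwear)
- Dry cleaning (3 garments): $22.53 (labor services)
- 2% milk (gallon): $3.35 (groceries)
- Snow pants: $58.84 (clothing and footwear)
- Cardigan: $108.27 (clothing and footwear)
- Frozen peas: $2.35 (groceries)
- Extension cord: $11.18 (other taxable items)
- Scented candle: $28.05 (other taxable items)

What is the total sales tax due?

$43.31

Art supplies kit $12.21: children's toys → 9% → $1.10
Canvas tote bag $16.57: other taxable items → 7.75% → $1.28
Winter coat $335.36: clothing and footwear, $300.00 or more → 9.75% → $32.70
Dry cleaning (3 garments) $22.53: labor services → 0% → $0.00
2% milk (gallon) $3.35: groceries → 3% → $0.10
Snow pants $58.84: clothing and footwear, under $300.00 → 3% → $1.77
Cardigan $108.27: clothing and footwear, under $300.00 → 3% → $3.25
Frozen peas $2.35: groceries → 3% → $0.07
Extension cord $11.18: other taxable items → 7.75% → $0.87
Scented candle $28.05: other taxable items → 7.75% → $2.17
Total tax = $1.10 + $1.28 + $32.70 + $0.10 + $1.77 + $3.25 + $0.07 + $0.87 + $2.17 = $43.31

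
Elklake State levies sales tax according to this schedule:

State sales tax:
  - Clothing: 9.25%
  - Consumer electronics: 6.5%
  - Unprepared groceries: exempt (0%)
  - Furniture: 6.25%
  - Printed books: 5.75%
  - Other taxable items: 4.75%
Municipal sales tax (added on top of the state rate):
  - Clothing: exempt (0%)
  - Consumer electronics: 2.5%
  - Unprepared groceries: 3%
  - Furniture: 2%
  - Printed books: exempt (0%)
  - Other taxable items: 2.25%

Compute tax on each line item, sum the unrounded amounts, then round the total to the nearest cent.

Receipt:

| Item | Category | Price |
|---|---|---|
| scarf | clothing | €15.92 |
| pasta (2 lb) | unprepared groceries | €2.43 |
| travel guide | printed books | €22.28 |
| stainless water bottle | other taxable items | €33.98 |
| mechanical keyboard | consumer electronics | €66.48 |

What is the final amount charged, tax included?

€152.28

Scarf €15.92: clothing → 9.25% + 0% municipal = 9.25% → €1.4726
Pasta (2 lb) €2.43: unprepared groceries → 0% + 3% municipal = 3% → €0.0729
Travel guide €22.28: printed books → 5.75% + 0% municipal = 5.75% → €1.2811
Stainless water bottle €33.98: other taxable items → 4.75% + 2.25% municipal = 7% → €2.3786
Mechanical keyboard €66.48: consumer electronics → 6.5% + 2.5% municipal = 9% → €5.9832
Subtotal = €141.09; unrounded tax = €11.1884 → €11.19; total due = €152.28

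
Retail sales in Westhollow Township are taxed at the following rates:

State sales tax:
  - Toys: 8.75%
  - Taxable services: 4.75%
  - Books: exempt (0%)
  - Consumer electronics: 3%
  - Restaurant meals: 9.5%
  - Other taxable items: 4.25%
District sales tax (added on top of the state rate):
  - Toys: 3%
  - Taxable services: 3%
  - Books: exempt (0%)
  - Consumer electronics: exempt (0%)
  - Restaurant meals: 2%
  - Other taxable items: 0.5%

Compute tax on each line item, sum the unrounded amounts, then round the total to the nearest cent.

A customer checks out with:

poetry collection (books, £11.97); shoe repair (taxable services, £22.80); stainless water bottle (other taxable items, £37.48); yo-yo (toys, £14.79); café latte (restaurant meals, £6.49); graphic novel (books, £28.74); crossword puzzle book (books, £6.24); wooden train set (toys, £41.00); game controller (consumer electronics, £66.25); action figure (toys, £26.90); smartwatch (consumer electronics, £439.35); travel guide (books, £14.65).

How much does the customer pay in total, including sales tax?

£745.84

Poetry collection £11.97: books → 0% + 0% district = 0% → £0.00
Shoe repair £22.80: taxable services → 4.75% + 3% district = 7.75% → £1.767
Stainless water bottle £37.48: other taxable items → 4.25% + 0.5% district = 4.75% → £1.7803
Yo-yo £14.79: toys → 8.75% + 3% district = 11.75% → £1.737825
Café latte £6.49: restaurant meals → 9.5% + 2% district = 11.5% → £0.74635
Graphic novel £28.74: books → 0% + 0% district = 0% → £0.00
Crossword puzzle book £6.24: books → 0% + 0% district = 0% → £0.00
Wooden train set £41.00: toys → 8.75% + 3% district = 11.75% → £4.8175
Game controller £66.25: consumer electronics → 3% + 0% district = 3% → £1.9875
Action figure £26.90: toys → 8.75% + 3% district = 11.75% → £3.16075
Smartwatch £439.35: consumer electronics → 3% + 0% district = 3% → £13.1805
Travel guide £14.65: books → 0% + 0% district = 0% → £0.00
Subtotal = £716.66; unrounded tax = £29.177725 → £29.18; total due = £745.84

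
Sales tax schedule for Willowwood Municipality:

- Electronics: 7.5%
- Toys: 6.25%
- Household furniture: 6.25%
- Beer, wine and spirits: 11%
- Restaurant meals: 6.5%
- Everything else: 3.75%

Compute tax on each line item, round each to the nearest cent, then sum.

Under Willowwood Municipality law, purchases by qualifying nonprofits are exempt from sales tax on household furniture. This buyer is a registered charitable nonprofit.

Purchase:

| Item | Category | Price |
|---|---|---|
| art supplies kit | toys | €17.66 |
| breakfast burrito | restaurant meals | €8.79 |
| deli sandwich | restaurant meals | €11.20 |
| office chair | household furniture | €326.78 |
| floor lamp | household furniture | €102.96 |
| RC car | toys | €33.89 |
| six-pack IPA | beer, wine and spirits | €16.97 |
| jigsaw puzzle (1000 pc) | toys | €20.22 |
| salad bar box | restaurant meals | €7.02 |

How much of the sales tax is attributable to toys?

€4.48

Art supplies kit €17.66: toys → 6.25% → €1.10
RC car €33.89: toys → 6.25% → €2.12
Jigsaw puzzle (1000 pc) €20.22: toys → 6.25% → €1.26
Tax on toys = €1.10 + €2.12 + €1.26 = €4.48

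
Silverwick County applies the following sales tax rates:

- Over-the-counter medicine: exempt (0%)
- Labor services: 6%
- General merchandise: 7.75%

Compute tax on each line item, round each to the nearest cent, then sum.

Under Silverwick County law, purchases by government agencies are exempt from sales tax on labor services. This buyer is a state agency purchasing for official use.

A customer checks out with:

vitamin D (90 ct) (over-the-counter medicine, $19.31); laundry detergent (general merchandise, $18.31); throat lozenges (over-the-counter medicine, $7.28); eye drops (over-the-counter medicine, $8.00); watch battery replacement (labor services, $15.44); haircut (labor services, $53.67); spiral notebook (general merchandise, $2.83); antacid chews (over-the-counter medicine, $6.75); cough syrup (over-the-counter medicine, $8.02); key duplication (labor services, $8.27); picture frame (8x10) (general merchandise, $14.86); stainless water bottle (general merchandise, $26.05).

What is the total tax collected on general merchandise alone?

$4.81

Laundry detergent $18.31: general merchandise → 7.75% → $1.42
Spiral notebook $2.83: general merchandise → 7.75% → $0.22
Picture frame (8x10) $14.86: general merchandise → 7.75% → $1.15
Stainless water bottle $26.05: general merchandise → 7.75% → $2.02
Tax on general merchandise = $1.42 + $0.22 + $1.15 + $2.02 = $4.81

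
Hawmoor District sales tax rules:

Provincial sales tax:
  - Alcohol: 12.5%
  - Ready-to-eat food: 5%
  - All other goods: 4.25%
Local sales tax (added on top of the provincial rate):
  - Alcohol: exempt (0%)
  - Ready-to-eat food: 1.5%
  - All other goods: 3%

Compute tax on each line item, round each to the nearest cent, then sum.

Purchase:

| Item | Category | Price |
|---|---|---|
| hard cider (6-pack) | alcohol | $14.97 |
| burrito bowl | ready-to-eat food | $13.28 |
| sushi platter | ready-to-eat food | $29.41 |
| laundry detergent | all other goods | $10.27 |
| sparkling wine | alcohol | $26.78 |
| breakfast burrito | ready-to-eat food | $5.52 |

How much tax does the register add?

Hard cider (6-pack) $14.97: alcohol → 12.5% + 0% local = 12.5% → $1.87
Burrito bowl $13.28: ready-to-eat food → 5% + 1.5% local = 6.5% → $0.86
Sushi platter $29.41: ready-to-eat food → 5% + 1.5% local = 6.5% → $1.91
Laundry detergent $10.27: all other goods → 4.25% + 3% local = 7.25% → $0.74
Sparkling wine $26.78: alcohol → 12.5% + 0% local = 12.5% → $3.35
Breakfast burrito $5.52: ready-to-eat food → 5% + 1.5% local = 6.5% → $0.36
Total tax = $1.87 + $0.86 + $1.91 + $0.74 + $3.35 + $0.36 = $9.09

$9.09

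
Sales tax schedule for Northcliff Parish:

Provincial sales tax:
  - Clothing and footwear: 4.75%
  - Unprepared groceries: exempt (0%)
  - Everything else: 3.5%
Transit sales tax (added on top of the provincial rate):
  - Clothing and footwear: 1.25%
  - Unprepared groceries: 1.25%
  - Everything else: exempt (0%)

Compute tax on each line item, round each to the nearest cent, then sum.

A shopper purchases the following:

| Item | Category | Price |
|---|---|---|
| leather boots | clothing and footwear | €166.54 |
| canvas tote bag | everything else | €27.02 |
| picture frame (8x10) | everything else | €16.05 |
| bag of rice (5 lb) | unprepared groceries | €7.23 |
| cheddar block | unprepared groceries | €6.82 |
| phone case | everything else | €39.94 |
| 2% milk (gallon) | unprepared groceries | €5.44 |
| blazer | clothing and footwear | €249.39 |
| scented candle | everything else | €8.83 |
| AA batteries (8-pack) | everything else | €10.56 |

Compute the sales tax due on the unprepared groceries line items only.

€0.25

Bag of rice (5 lb) €7.23: unprepared groceries → 0% + 1.25% transit = 1.25% → €0.09
Cheddar block €6.82: unprepared groceries → 0% + 1.25% transit = 1.25% → €0.09
2% milk (gallon) €5.44: unprepared groceries → 0% + 1.25% transit = 1.25% → €0.07
Tax on unprepared groceries = €0.09 + €0.09 + €0.07 = €0.25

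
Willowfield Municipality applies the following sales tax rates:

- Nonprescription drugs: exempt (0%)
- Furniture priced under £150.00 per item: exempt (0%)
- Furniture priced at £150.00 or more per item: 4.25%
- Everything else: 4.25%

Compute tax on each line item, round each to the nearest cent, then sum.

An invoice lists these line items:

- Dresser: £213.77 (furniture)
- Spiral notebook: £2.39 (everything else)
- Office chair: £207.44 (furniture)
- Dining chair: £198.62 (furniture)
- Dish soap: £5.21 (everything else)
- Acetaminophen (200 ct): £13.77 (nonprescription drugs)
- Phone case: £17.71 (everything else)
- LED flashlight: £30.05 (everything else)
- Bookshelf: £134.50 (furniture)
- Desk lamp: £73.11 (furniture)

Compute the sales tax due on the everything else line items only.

Spiral notebook £2.39: everything else → 4.25% → £0.10
Dish soap £5.21: everything else → 4.25% → £0.22
Phone case £17.71: everything else → 4.25% → £0.75
LED flashlight £30.05: everything else → 4.25% → £1.28
Tax on everything else = £0.10 + £0.22 + £0.75 + £1.28 = £2.35

£2.35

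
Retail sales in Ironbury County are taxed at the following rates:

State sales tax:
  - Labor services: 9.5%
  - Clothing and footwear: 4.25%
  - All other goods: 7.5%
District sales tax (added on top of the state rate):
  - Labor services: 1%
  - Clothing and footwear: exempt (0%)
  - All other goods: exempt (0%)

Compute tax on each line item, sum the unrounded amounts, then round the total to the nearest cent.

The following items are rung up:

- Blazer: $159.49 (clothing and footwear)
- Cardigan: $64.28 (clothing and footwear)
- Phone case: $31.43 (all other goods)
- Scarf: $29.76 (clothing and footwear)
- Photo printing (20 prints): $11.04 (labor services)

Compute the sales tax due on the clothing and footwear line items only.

$10.78

Blazer $159.49: clothing and footwear → 4.25% + 0% district = 4.25% → $6.778325
Cardigan $64.28: clothing and footwear → 4.25% + 0% district = 4.25% → $2.7319
Scarf $29.76: clothing and footwear → 4.25% + 0% district = 4.25% → $1.2648
Tax on clothing and footwear: unrounded sum = $10.775025 → $10.78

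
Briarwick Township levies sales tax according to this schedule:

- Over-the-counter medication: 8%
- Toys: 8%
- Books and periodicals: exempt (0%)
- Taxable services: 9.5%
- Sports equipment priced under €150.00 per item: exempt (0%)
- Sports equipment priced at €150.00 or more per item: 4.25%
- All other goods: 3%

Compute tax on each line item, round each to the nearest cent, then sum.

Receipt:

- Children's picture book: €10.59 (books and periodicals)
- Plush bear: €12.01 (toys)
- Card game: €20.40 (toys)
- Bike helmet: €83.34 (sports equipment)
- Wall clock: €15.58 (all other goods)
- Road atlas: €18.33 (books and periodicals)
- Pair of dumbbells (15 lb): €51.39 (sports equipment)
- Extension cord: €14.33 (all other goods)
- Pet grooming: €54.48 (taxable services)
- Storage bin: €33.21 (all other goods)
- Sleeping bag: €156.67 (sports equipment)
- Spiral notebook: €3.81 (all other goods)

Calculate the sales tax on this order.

€16.44

Children's picture book €10.59: books and periodicals → 0% → €0.00
Plush bear €12.01: toys → 8% → €0.96
Card game €20.40: toys → 8% → €1.63
Bike helmet €83.34: sports equipment, under €150.00 → 0% → €0.00
Wall clock €15.58: all other goods → 3% → €0.47
Road atlas €18.33: books and periodicals → 0% → €0.00
Pair of dumbbells (15 lb) €51.39: sports equipment, under €150.00 → 0% → €0.00
Extension cord €14.33: all other goods → 3% → €0.43
Pet grooming €54.48: taxable services → 9.5% → €5.18
Storage bin €33.21: all other goods → 3% → €1.00
Sleeping bag €156.67: sports equipment, €150.00 or more → 4.25% → €6.66
Spiral notebook €3.81: all other goods → 3% → €0.11
Total tax = €0.96 + €1.63 + €0.47 + €0.43 + €5.18 + €1.00 + €6.66 + €0.11 = €16.44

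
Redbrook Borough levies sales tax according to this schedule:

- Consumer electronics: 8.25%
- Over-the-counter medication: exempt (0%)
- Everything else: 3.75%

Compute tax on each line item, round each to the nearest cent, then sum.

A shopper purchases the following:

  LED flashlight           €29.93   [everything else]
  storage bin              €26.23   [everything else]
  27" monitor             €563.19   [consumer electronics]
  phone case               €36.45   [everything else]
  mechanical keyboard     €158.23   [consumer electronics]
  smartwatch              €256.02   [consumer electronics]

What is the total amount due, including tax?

€1154.15

LED flashlight €29.93: everything else → 3.75% → €1.12
Storage bin €26.23: everything else → 3.75% → €0.98
27" monitor €563.19: consumer electronics → 8.25% → €46.46
Phone case €36.45: everything else → 3.75% → €1.37
Mechanical keyboard €158.23: consumer electronics → 8.25% → €13.05
Smartwatch €256.02: consumer electronics → 8.25% → €21.12
Subtotal = €1070.05; tax = €84.10; total due = €1154.15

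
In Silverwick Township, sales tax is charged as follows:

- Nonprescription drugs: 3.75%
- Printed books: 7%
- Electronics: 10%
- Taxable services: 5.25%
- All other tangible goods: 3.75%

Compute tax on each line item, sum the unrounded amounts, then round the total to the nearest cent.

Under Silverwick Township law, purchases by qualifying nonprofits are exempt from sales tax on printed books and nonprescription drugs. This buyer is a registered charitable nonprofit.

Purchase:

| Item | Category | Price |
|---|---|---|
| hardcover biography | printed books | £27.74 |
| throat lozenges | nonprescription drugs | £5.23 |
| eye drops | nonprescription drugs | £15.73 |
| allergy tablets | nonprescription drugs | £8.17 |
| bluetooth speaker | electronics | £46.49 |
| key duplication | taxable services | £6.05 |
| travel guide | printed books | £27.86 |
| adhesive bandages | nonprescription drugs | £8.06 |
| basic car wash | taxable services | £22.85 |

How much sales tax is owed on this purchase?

Hardcover biography £27.74: printed books, buyer-exempt → 0% → £0.00
Throat lozenges £5.23: nonprescription drugs, buyer-exempt → 0% → £0.00
Eye drops £15.73: nonprescription drugs, buyer-exempt → 0% → £0.00
Allergy tablets £8.17: nonprescription drugs, buyer-exempt → 0% → £0.00
Bluetooth speaker £46.49: electronics → 10% → £4.649
Key duplication £6.05: taxable services → 5.25% → £0.317625
Travel guide £27.86: printed books, buyer-exempt → 0% → £0.00
Adhesive bandages £8.06: nonprescription drugs, buyer-exempt → 0% → £0.00
Basic car wash £22.85: taxable services → 5.25% → £1.199625
Unrounded tax sum = £6.16625 → £6.17

£6.17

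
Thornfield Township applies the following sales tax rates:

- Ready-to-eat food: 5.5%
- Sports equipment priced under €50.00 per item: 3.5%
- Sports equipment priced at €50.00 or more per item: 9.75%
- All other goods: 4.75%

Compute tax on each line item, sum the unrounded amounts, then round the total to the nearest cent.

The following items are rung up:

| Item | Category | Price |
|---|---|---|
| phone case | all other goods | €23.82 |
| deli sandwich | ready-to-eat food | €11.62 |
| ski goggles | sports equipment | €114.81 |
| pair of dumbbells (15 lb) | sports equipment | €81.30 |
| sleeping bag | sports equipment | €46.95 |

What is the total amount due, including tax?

€301.03

Phone case €23.82: all other goods → 4.75% → €1.13145
Deli sandwich €11.62: ready-to-eat food → 5.5% → €0.6391
Ski goggles €114.81: sports equipment, €50.00 or more → 9.75% → €11.193975
Pair of dumbbells (15 lb) €81.30: sports equipment, €50.00 or more → 9.75% → €7.92675
Sleeping bag €46.95: sports equipment, under €50.00 → 3.5% → €1.64325
Subtotal = €278.50; unrounded tax = €22.534525 → €22.53; total due = €301.03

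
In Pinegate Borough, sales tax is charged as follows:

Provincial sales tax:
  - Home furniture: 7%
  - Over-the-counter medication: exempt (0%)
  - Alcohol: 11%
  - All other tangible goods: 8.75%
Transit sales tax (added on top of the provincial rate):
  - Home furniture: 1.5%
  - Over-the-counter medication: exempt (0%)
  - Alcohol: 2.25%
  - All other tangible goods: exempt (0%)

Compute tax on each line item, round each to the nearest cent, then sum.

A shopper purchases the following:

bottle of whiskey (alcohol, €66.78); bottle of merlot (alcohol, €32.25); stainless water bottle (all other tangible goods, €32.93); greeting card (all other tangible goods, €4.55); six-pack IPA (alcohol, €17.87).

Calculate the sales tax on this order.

Bottle of whiskey €66.78: alcohol → 11% + 2.25% transit = 13.25% → €8.85
Bottle of merlot €32.25: alcohol → 11% + 2.25% transit = 13.25% → €4.27
Stainless water bottle €32.93: all other tangible goods → 8.75% + 0% transit = 8.75% → €2.88
Greeting card €4.55: all other tangible goods → 8.75% + 0% transit = 8.75% → €0.40
Six-pack IPA €17.87: alcohol → 11% + 2.25% transit = 13.25% → €2.37
Total tax = €8.85 + €4.27 + €2.88 + €0.40 + €2.37 = €18.77

€18.77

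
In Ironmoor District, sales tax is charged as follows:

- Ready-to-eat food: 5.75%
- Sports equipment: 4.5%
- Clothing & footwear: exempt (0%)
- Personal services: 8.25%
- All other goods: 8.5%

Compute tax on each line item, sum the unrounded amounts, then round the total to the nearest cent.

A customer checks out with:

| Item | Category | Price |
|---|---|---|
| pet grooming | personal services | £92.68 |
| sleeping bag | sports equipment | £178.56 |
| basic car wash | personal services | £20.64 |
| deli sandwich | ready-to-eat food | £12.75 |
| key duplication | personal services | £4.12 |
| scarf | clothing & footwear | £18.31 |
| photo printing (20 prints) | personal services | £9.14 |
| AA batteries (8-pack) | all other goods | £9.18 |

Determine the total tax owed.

£19.99

Pet grooming £92.68: personal services → 8.25% → £7.6461
Sleeping bag £178.56: sports equipment → 4.5% → £8.0352
Basic car wash £20.64: personal services → 8.25% → £1.7028
Deli sandwich £12.75: ready-to-eat food → 5.75% → £0.733125
Key duplication £4.12: personal services → 8.25% → £0.3399
Scarf £18.31: clothing & footwear → 0% → £0.00
Photo printing (20 prints) £9.14: personal services → 8.25% → £0.75405
AA batteries (8-pack) £9.18: all other goods → 8.5% → £0.7803
Unrounded tax sum = £19.991475 → £19.99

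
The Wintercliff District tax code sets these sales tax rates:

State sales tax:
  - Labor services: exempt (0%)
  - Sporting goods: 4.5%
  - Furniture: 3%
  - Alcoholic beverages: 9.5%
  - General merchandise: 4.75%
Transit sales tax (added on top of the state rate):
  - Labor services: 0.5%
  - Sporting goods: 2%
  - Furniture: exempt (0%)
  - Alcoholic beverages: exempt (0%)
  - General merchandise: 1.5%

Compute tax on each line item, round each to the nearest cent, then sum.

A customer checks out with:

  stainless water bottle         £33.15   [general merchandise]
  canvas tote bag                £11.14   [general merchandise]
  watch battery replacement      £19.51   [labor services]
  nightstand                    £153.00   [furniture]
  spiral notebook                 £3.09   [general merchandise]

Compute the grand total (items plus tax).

£227.54

Stainless water bottle £33.15: general merchandise → 4.75% + 1.5% transit = 6.25% → £2.07
Canvas tote bag £11.14: general merchandise → 4.75% + 1.5% transit = 6.25% → £0.70
Watch battery replacement £19.51: labor services → 0% + 0.5% transit = 0.5% → £0.10
Nightstand £153.00: furniture → 3% + 0% transit = 3% → £4.59
Spiral notebook £3.09: general merchandise → 4.75% + 1.5% transit = 6.25% → £0.19
Subtotal = £219.89; tax = £7.65; total due = £227.54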